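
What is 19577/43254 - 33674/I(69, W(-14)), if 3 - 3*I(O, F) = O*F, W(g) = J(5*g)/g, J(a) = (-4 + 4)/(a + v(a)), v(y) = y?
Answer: -1456515619/43254 ≈ -33674.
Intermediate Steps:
J(a) = 0 (J(a) = (-4 + 4)/(a + a) = 0/((2*a)) = 0*(1/(2*a)) = 0)
W(g) = 0 (W(g) = 0/g = 0)
I(O, F) = 1 - F*O/3 (I(O, F) = 1 - O*F/3 = 1 - F*O/3)
19577/43254 - 33674/I(69, W(-14)) = 19577/43254 - 33674/(1 - ⅓*0*69) = 19577*(1/43254) - 33674/(1 + 0) = 19577/43254 - 33674/1 = 19577/43254 - 33674*1 = 19577/43254 - 33674 = -1456515619/43254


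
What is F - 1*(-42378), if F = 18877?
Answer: 61255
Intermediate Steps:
F - 1*(-42378) = 18877 - 1*(-42378) = 18877 + 42378 = 61255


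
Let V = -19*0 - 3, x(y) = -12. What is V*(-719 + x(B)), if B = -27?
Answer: 2193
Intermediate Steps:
V = -3 (V = 0 - 3 = -3)
V*(-719 + x(B)) = -3*(-719 - 12) = -3*(-731) = 2193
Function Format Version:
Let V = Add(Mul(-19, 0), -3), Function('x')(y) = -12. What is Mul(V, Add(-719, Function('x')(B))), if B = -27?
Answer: 2193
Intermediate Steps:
V = -3 (V = Add(0, -3) = -3)
Mul(V, Add(-719, Function('x')(B))) = Mul(-3, Add(-719, -12)) = Mul(-3, -731) = 2193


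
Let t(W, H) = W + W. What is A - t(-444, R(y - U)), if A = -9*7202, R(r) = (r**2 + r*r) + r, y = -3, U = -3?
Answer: -63930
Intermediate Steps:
R(r) = r + 2*r**2 (R(r) = (r**2 + r**2) + r = 2*r**2 + r = r + 2*r**2)
A = -64818
t(W, H) = 2*W
A - t(-444, R(y - U)) = -64818 - 2*(-444) = -64818 - 1*(-888) = -64818 + 888 = -63930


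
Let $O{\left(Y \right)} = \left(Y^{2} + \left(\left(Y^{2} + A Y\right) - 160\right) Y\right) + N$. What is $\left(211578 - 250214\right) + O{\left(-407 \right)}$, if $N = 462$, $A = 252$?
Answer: $-25483000$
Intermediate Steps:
$O{\left(Y \right)} = 462 + Y^{2} + Y \left(-160 + Y^{2} + 252 Y\right)$ ($O{\left(Y \right)} = \left(Y^{2} + \left(\left(Y^{2} + 252 Y\right) - 160\right) Y\right) + 462 = \left(Y^{2} + \left(-160 + Y^{2} + 252 Y\right) Y\right) + 462 = \left(Y^{2} + Y \left(-160 + Y^{2} + 252 Y\right)\right) + 462 = 462 + Y^{2} + Y \left(-160 + Y^{2} + 252 Y\right)$)
$\left(211578 - 250214\right) + O{\left(-407 \right)} = \left(211578 - 250214\right) + \left(462 + \left(-407\right)^{3} - -65120 + 253 \left(-407\right)^{2}\right) = -38636 + \left(462 - 67419143 + 65120 + 253 \cdot 165649\right) = -38636 + \left(462 - 67419143 + 65120 + 41909197\right) = -38636 - 25444364 = -25483000$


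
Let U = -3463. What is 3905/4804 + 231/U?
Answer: 12413291/16636252 ≈ 0.74616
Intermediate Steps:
3905/4804 + 231/U = 3905/4804 + 231/(-3463) = 3905*(1/4804) + 231*(-1/3463) = 3905/4804 - 231/3463 = 12413291/16636252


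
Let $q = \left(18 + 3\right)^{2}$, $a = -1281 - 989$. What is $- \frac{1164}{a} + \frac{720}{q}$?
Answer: $\frac{119318}{55615} \approx 2.1454$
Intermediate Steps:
$a = -2270$ ($a = -1281 - 989 = -2270$)
$q = 441$ ($q = 21^{2} = 441$)
$- \frac{1164}{a} + \frac{720}{q} = - \frac{1164}{-2270} + \frac{720}{441} = \left(-1164\right) \left(- \frac{1}{2270}\right) + 720 \cdot \frac{1}{441} = \frac{582}{1135} + \frac{80}{49} = \frac{119318}{55615}$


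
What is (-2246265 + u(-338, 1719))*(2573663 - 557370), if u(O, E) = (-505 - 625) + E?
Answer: -4527940799068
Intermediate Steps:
u(O, E) = -1130 + E
(-2246265 + u(-338, 1719))*(2573663 - 557370) = (-2246265 + (-1130 + 1719))*(2573663 - 557370) = (-2246265 + 589)*2016293 = -2245676*2016293 = -4527940799068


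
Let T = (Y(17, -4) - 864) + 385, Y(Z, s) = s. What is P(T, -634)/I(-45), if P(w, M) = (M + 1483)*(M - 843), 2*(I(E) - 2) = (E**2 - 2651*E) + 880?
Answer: -1253973/61102 ≈ -20.523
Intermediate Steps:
I(E) = 442 + E**2/2 - 2651*E/2 (I(E) = 2 + ((E**2 - 2651*E) + 880)/2 = 2 + (880 + E**2 - 2651*E)/2 = 2 + (440 + E**2/2 - 2651*E/2) = 442 + E**2/2 - 2651*E/2)
T = -483 (T = (-4 - 864) + 385 = -868 + 385 = -483)
P(w, M) = (-843 + M)*(1483 + M) (P(w, M) = (1483 + M)*(-843 + M) = (-843 + M)*(1483 + M))
P(T, -634)/I(-45) = (-1250169 + (-634)**2 + 640*(-634))/(442 + (1/2)*(-45)**2 - 2651/2*(-45)) = (-1250169 + 401956 - 405760)/(442 + (1/2)*2025 + 119295/2) = -1253973/(442 + 2025/2 + 119295/2) = -1253973/61102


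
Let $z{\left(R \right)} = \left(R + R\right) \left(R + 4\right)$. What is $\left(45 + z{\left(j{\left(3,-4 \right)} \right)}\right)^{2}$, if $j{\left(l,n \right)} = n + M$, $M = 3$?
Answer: $1521$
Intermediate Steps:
$j{\left(l,n \right)} = 3 + n$ ($j{\left(l,n \right)} = n + 3 = 3 + n$)
$z{\left(R \right)} = 2 R \left(4 + R\right)$
$\left(45 + z{\left(j{\left(3,-4 \right)} \right)}\right)^{2} = \left(45 + 2 \left(3 - 4\right) \left(4 + \left(3 - 4\right)\right)\right)^{2} = \left(45 + 2 \left(-1\right) \left(4 - 1\right)\right)^{2} = \left(45 + 2 \left(-1\right) 3\right)^{2} = \left(45 - 6\right)^{2} = 39^{2} = 1521$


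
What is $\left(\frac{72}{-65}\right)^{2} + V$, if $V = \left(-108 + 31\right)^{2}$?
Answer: $\frac{25055209}{4225} \approx 5930.2$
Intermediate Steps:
$V = 5929$ ($V = \left(-77\right)^{2} = 5929$)
$\left(\frac{72}{-65}\right)^{2} + V = \left(\frac{72}{-65}\right)^{2} + 5929 = \left(72 \left(- \frac{1}{65}\right)\right)^{2} + 5929 = \left(- \frac{72}{65}\right)^{2} + 5929 = \frac{5184}{4225} + 5929 = \frac{25055209}{4225}$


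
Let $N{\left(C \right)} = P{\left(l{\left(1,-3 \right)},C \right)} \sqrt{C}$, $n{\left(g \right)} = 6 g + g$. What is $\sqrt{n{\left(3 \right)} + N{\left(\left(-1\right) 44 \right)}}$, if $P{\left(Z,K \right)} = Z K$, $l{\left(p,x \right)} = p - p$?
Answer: $\sqrt{21} \approx 4.5826$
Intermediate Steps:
$l{\left(p,x \right)} = 0$
$P{\left(Z,K \right)} = K Z$
$n{\left(g \right)} = 7 g$
$N{\left(C \right)} = 0$ ($N{\left(C \right)} = C 0 \sqrt{C} = 0 \sqrt{C} = 0$)
$\sqrt{n{\left(3 \right)} + N{\left(\left(-1\right) 44 \right)}} = \sqrt{7 \cdot 3 + 0} = \sqrt{21 + 0} = \sqrt{21}$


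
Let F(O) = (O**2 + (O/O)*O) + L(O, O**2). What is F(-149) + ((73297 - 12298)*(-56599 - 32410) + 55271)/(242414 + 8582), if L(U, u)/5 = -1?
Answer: 26076023/62749 ≈ 415.56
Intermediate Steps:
L(U, u) = -5 (L(U, u) = 5*(-1) = -5)
F(O) = -5 + O + O**2 (F(O) = (O**2 + (O/O)*O) - 5 = (O**2 + 1*O) - 5 = (O**2 + O) - 5 = (O + O**2) - 5 = -5 + O + O**2)
F(-149) + ((73297 - 12298)*(-56599 - 32410) + 55271)/(242414 + 8582) = (-5 - 149 + (-149)**2) + ((73297 - 12298)*(-56599 - 32410) + 55271)/(242414 + 8582) = (-5 - 149 + 22201) + (60999*(-89009) + 55271)/250996 = 22047 + (-5429459991 + 55271)*(1/250996) = 22047 - 5429404720*1/250996 = 22047 - 1357351180/62749 = 26076023/62749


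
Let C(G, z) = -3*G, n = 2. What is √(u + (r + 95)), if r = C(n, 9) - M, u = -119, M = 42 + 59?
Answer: I*√131 ≈ 11.446*I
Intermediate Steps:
M = 101
r = -107 (r = -3*2 - 1*101 = -6 - 101 = -107)
√(u + (r + 95)) = √(-119 + (-107 + 95)) = √(-119 - 12) = √(-131) = I*√131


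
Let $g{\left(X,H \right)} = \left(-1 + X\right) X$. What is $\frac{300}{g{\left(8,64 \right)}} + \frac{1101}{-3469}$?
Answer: $\frac{244761}{48566} \approx 5.0398$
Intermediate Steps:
$g{\left(X,H \right)} = X \left(-1 + X\right)$
$\frac{300}{g{\left(8,64 \right)}} + \frac{1101}{-3469} = \frac{300}{8 \left(-1 + 8\right)} + \frac{1101}{-3469} = \frac{300}{8 \cdot 7} + 1101 \left(- \frac{1}{3469}\right) = \frac{300}{56} - \frac{1101}{3469} = 300 \cdot \frac{1}{56} - \frac{1101}{3469} = \frac{75}{14} - \frac{1101}{3469} = \frac{244761}{48566}$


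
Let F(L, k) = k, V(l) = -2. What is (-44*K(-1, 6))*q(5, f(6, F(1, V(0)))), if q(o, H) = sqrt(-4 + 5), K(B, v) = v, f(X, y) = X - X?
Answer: -264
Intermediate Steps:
f(X, y) = 0
q(o, H) = 1 (q(o, H) = sqrt(1) = 1)
(-44*K(-1, 6))*q(5, f(6, F(1, V(0)))) = -44*6*1 = -264*1 = -264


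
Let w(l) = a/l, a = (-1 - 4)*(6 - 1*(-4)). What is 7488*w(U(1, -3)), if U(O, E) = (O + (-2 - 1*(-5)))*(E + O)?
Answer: 46800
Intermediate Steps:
U(O, E) = (3 + O)*(E + O) (U(O, E) = (O + (-2 + 5))*(E + O) = (O + 3)*(E + O) = (3 + O)*(E + O))
a = -50 (a = -5*(6 + 4) = -5*10 = -50)
w(l) = -50/l
7488*w(U(1, -3)) = 7488*(-50/(1² + 3*(-3) + 3*1 - 3*1)) = 7488*(-50/(1 - 9 + 3 - 3)) = 7488*(-50/(-8)) = 7488*(-50*(-⅛)) = 7488*(25/4) = 46800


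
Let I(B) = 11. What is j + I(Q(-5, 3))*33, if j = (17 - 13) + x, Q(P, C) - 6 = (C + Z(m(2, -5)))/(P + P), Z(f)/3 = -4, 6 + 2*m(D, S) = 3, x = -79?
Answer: 288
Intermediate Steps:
m(D, S) = -3/2 (m(D, S) = -3 + (1/2)*3 = -3 + 3/2 = -3/2)
Z(f) = -12 (Z(f) = 3*(-4) = -12)
Q(P, C) = 6 + (-12 + C)/(2*P) (Q(P, C) = 6 + (C - 12)/(P + P) = 6 + (-12 + C)/((2*P)) = 6 + (-12 + C)*(1/(2*P)) = 6 + (-12 + C)/(2*P))
j = -75 (j = (17 - 13) - 79 = 4 - 79 = -75)
j + I(Q(-5, 3))*33 = -75 + 11*33 = -75 + 363 = 288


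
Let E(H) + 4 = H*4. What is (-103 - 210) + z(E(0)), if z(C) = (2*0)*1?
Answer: -313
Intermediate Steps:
E(H) = -4 + 4*H (E(H) = -4 + H*4 = -4 + 4*H)
z(C) = 0 (z(C) = 0*1 = 0)
(-103 - 210) + z(E(0)) = (-103 - 210) + 0 = -313 + 0 = -313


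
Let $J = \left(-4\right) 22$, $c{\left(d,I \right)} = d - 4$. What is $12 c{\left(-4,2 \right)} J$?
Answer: $8448$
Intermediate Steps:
$c{\left(d,I \right)} = -4 + d$
$J = -88$
$12 c{\left(-4,2 \right)} J = 12 \left(-4 - 4\right) \left(-88\right) = 12 \left(-8\right) \left(-88\right) = \left(-96\right) \left(-88\right) = 8448$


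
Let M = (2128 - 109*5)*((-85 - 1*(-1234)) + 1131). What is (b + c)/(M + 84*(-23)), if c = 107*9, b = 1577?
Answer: 5/7101 ≈ 0.00070413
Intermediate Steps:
M = 3609240 (M = (2128 - 545)*((-85 + 1234) + 1131) = 1583*(1149 + 1131) = 1583*2280 = 3609240)
c = 963
(b + c)/(M + 84*(-23)) = (1577 + 963)/(3609240 + 84*(-23)) = 2540/(3609240 - 1932) = 2540/3607308 = 2540*(1/3607308) = 5/7101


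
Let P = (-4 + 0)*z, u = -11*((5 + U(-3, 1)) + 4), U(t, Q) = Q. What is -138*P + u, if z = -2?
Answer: -1214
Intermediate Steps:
u = -110 (u = -11*((5 + 1) + 4) = -11*(6 + 4) = -11*10 = -110)
P = 8 (P = (-4 + 0)*(-2) = -4*(-2) = 8)
-138*P + u = -138*8 - 110 = -1104 - 110 = -1214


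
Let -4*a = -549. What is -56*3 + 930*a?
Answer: 254949/2 ≈ 1.2747e+5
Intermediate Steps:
a = 549/4 (a = -¼*(-549) = 549/4 ≈ 137.25)
-56*3 + 930*a = -56*3 + 930*(549/4) = -168 + 255285/2 = 254949/2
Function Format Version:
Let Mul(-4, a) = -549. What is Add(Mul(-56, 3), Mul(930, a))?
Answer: Rational(254949, 2) ≈ 1.2747e+5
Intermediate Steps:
a = Rational(549, 4) (a = Mul(Rational(-1, 4), -549) = Rational(549, 4) ≈ 137.25)
Add(Mul(-56, 3), Mul(930, a)) = Add(Mul(-56, 3), Mul(930, Rational(549, 4))) = Add(-168, Rational(255285, 2)) = Rational(254949, 2)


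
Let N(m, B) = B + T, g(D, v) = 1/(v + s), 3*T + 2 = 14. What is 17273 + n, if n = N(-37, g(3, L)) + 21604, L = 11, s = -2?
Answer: 349930/9 ≈ 38881.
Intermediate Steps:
T = 4 (T = -⅔ + (⅓)*14 = -⅔ + 14/3 = 4)
g(D, v) = 1/(-2 + v) (g(D, v) = 1/(v - 2) = 1/(-2 + v))
N(m, B) = 4 + B (N(m, B) = B + 4 = 4 + B)
n = 194473/9 (n = (4 + 1/(-2 + 11)) + 21604 = (4 + 1/9) + 21604 = (4 + ⅑) + 21604 = 37/9 + 21604 = 194473/9 ≈ 21608.)
17273 + n = 17273 + 194473/9 = 349930/9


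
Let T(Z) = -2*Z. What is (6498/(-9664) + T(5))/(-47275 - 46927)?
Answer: 51569/455184064 ≈ 0.00011329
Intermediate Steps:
(6498/(-9664) + T(5))/(-47275 - 46927) = (6498/(-9664) - 2*5)/(-47275 - 46927) = (6498*(-1/9664) - 10)/(-94202) = (-3249/4832 - 10)*(-1/94202) = -51569/4832*(-1/94202) = 51569/455184064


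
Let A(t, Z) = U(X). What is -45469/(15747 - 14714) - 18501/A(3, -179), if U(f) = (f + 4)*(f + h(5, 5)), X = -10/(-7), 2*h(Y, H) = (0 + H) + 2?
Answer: -332024992/451421 ≈ -735.51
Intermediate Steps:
h(Y, H) = 1 + H/2 (h(Y, H) = ((0 + H) + 2)/2 = (H + 2)/2 = (2 + H)/2 = 1 + H/2)
X = 10/7 (X = -10*(-⅐) = 10/7 ≈ 1.4286)
U(f) = (4 + f)*(7/2 + f) (U(f) = (f + 4)*(f + (1 + (½)*5)) = (4 + f)*(f + (1 + 5/2)) = (4 + f)*(f + 7/2) = (4 + f)*(7/2 + f))
A(t, Z) = 1311/49 (A(t, Z) = 14 + (10/7)² + (15/2)*(10/7) = 14 + 100/49 + 75/7 = 1311/49)
-45469/(15747 - 14714) - 18501/A(3, -179) = -45469/(15747 - 14714) - 18501/1311/49 = -45469/1033 - 18501*49/1311 = -45469*1/1033 - 302183/437 = -45469/1033 - 302183/437 = -332024992/451421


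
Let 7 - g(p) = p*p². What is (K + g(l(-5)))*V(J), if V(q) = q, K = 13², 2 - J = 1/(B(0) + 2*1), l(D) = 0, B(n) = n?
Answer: 264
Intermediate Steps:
g(p) = 7 - p³ (g(p) = 7 - p*p² = 7 - p³)
J = 3/2 (J = 2 - 1/(0 + 2*1) = 2 - 1/(0 + 2) = 2 - 1/2 = 2 - 1*½ = 2 - ½ = 3/2 ≈ 1.5000)
K = 169
(K + g(l(-5)))*V(J) = (169 + (7 - 1*0³))*(3/2) = (169 + (7 - 1*0))*(3/2) = (169 + (7 + 0))*(3/2) = (169 + 7)*(3/2) = 176*(3/2) = 264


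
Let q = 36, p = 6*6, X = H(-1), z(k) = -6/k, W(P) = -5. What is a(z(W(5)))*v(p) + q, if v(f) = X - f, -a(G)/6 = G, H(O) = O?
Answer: 1512/5 ≈ 302.40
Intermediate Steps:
X = -1
a(G) = -6*G
p = 36
v(f) = -1 - f
a(z(W(5)))*v(p) + q = (-(-36)/(-5))*(-1 - 1*36) + 36 = (-(-36)*(-1)/5)*(-1 - 36) + 36 = -6*6/5*(-37) + 36 = -36/5*(-37) + 36 = 1332/5 + 36 = 1512/5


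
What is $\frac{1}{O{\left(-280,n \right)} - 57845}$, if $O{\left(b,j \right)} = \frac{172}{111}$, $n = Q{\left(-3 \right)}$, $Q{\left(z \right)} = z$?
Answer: $- \frac{111}{6420623} \approx -1.7288 \cdot 10^{-5}$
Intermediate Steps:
$n = -3$
$O{\left(b,j \right)} = \frac{172}{111}$ ($O{\left(b,j \right)} = 172 \cdot \frac{1}{111} = \frac{172}{111}$)
$\frac{1}{O{\left(-280,n \right)} - 57845} = \frac{1}{\frac{172}{111} - 57845} = \frac{1}{- \frac{6420623}{111}} = - \frac{111}{6420623}$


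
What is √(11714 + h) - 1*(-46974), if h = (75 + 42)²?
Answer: 46974 + √25403 ≈ 47133.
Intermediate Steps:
h = 13689 (h = 117² = 13689)
√(11714 + h) - 1*(-46974) = √(11714 + 13689) - 1*(-46974) = √25403 + 46974 = 46974 + √25403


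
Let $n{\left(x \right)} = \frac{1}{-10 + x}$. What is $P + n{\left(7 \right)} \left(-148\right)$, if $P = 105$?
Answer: $\frac{463}{3} \approx 154.33$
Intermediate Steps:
$P + n{\left(7 \right)} \left(-148\right) = 105 + \frac{1}{-10 + 7} \left(-148\right) = 105 + \frac{1}{-3} \left(-148\right) = 105 - - \frac{148}{3} = 105 + \frac{148}{3} = \frac{463}{3}$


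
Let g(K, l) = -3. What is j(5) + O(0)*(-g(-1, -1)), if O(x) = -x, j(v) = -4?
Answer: -4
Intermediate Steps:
j(5) + O(0)*(-g(-1, -1)) = -4 + (-1*0)*(-1*(-3)) = -4 + 0*3 = -4 + 0 = -4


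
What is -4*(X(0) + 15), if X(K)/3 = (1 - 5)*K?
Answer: -60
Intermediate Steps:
X(K) = -12*K (X(K) = 3*((1 - 5)*K) = 3*(-4*K) = -12*K)
-4*(X(0) + 15) = -4*(-12*0 + 15) = -4*(0 + 15) = -4*15 = -60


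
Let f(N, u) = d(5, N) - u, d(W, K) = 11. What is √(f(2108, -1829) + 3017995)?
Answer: √3019835 ≈ 1737.8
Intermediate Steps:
f(N, u) = 11 - u
√(f(2108, -1829) + 3017995) = √((11 - 1*(-1829)) + 3017995) = √((11 + 1829) + 3017995) = √(1840 + 3017995) = √3019835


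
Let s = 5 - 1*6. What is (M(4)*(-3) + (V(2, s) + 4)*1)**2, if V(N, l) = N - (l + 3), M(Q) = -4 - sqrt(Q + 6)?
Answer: 346 + 96*sqrt(10) ≈ 649.58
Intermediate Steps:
M(Q) = -4 - sqrt(6 + Q)
s = -1 (s = 5 - 6 = -1)
V(N, l) = -3 + N - l (V(N, l) = N - (3 + l) = N + (-3 - l) = -3 + N - l)
(M(4)*(-3) + (V(2, s) + 4)*1)**2 = ((-4 - sqrt(6 + 4))*(-3) + ((-3 + 2 - 1*(-1)) + 4)*1)**2 = ((-4 - sqrt(10))*(-3) + ((-3 + 2 + 1) + 4)*1)**2 = ((12 + 3*sqrt(10)) + (0 + 4)*1)**2 = ((12 + 3*sqrt(10)) + 4*1)**2 = ((12 + 3*sqrt(10)) + 4)**2 = (16 + 3*sqrt(10))**2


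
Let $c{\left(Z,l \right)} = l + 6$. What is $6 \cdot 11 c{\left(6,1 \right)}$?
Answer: $462$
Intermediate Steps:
$c{\left(Z,l \right)} = 6 + l$
$6 \cdot 11 c{\left(6,1 \right)} = 6 \cdot 11 \left(6 + 1\right) = 66 \cdot 7 = 462$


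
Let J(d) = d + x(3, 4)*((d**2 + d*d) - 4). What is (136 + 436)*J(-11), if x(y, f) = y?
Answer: 402116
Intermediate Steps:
J(d) = -12 + d + 6*d**2 (J(d) = d + 3*((d**2 + d*d) - 4) = d + 3*((d**2 + d**2) - 4) = d + 3*(2*d**2 - 4) = d + 3*(-4 + 2*d**2) = d + (-12 + 6*d**2) = -12 + d + 6*d**2)
(136 + 436)*J(-11) = (136 + 436)*(-12 - 11 + 6*(-11)**2) = 572*(-12 - 11 + 6*121) = 572*(-12 - 11 + 726) = 572*703 = 402116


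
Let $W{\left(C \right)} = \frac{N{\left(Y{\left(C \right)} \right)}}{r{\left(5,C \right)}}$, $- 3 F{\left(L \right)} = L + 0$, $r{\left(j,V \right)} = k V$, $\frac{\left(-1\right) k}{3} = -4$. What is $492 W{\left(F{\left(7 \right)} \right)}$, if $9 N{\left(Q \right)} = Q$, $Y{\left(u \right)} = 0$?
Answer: $0$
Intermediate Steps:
$k = 12$ ($k = \left(-3\right) \left(-4\right) = 12$)
$r{\left(j,V \right)} = 12 V$
$F{\left(L \right)} = - \frac{L}{3}$ ($F{\left(L \right)} = - \frac{L + 0}{3} = - \frac{L}{3}$)
$N{\left(Q \right)} = \frac{Q}{9}$
$W{\left(C \right)} = 0$ ($W{\left(C \right)} = \frac{\frac{1}{9} \cdot 0}{12 C} = 0 \frac{1}{12 C} = 0$)
$492 W{\left(F{\left(7 \right)} \right)} = 492 \cdot 0 = 0$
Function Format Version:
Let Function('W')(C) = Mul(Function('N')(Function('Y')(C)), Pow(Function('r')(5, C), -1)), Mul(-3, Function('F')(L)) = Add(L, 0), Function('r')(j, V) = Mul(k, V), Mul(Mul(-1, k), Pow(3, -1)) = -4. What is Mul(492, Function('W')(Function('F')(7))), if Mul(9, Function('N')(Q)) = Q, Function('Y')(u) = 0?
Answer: 0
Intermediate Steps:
k = 12 (k = Mul(-3, -4) = 12)
Function('r')(j, V) = Mul(12, V)
Function('F')(L) = Mul(Rational(-1, 3), L) (Function('F')(L) = Mul(Rational(-1, 3), Add(L, 0)) = Mul(Rational(-1, 3), L))
Function('N')(Q) = Mul(Rational(1, 9), Q)
Function('W')(C) = 0 (Function('W')(C) = Mul(Mul(Rational(1, 9), 0), Pow(Mul(12, C), -1)) = Mul(0, Mul(Rational(1, 12), Pow(C, -1))) = 0)
Mul(492, Function('W')(Function('F')(7))) = Mul(492, 0) = 0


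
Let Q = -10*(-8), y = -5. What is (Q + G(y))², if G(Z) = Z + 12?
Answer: 7569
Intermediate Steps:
G(Z) = 12 + Z
Q = 80
(Q + G(y))² = (80 + (12 - 5))² = (80 + 7)² = 87² = 7569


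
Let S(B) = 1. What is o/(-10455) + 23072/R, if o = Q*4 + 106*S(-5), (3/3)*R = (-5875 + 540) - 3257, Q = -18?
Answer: -98656/36695 ≈ -2.6885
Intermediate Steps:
R = -8592 (R = (-5875 + 540) - 3257 = -5335 - 3257 = -8592)
o = 34 (o = -18*4 + 106*1 = -72 + 106 = 34)
o/(-10455) + 23072/R = 34/(-10455) + 23072/(-8592) = 34*(-1/10455) + 23072*(-1/8592) = -2/615 - 1442/537 = -98656/36695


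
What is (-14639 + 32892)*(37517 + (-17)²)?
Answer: 690072918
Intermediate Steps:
(-14639 + 32892)*(37517 + (-17)²) = 18253*(37517 + 289) = 18253*37806 = 690072918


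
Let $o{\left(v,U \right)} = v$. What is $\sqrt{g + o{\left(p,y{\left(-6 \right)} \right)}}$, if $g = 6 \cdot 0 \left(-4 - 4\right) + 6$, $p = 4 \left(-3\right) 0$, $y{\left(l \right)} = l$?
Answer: $\sqrt{6} \approx 2.4495$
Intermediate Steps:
$p = 0$ ($p = \left(-12\right) 0 = 0$)
$g = 6$ ($g = 6 \cdot 0 \left(-8\right) + 6 = 6 \cdot 0 + 6 = 0 + 6 = 6$)
$\sqrt{g + o{\left(p,y{\left(-6 \right)} \right)}} = \sqrt{6 + 0} = \sqrt{6}$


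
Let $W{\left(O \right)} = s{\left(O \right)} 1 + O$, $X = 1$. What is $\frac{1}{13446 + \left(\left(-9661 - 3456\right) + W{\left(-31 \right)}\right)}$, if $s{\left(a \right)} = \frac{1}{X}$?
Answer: $\frac{1}{299} \approx 0.0033445$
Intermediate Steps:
$s{\left(a \right)} = 1$ ($s{\left(a \right)} = 1^{-1} = 1$)
$W{\left(O \right)} = 1 + O$ ($W{\left(O \right)} = 1 \cdot 1 + O = 1 + O$)
$\frac{1}{13446 + \left(\left(-9661 - 3456\right) + W{\left(-31 \right)}\right)} = \frac{1}{13446 + \left(\left(-9661 - 3456\right) + \left(1 - 31\right)\right)} = \frac{1}{13446 - 13147} = \frac{1}{299}$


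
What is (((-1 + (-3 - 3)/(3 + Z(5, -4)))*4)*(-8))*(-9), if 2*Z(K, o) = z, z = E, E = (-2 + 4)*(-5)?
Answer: 576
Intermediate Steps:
E = -10 (E = 2*(-5) = -10)
z = -10
Z(K, o) = -5 (Z(K, o) = (½)*(-10) = -5)
(((-1 + (-3 - 3)/(3 + Z(5, -4)))*4)*(-8))*(-9) = (((-1 + (-3 - 3)/(3 - 5))*4)*(-8))*(-9) = (((-1 - 6/(-2))*4)*(-8))*(-9) = (((-1 - 6*(-½))*4)*(-8))*(-9) = (((-1 + 3)*4)*(-8))*(-9) = ((2*4)*(-8))*(-9) = (8*(-8))*(-9) = -64*(-9) = 576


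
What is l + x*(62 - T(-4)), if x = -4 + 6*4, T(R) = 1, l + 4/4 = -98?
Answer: 1121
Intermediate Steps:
l = -99 (l = -1 - 98 = -99)
x = 20 (x = -4 + 24 = 20)
l + x*(62 - T(-4)) = -99 + 20*(62 - 1*1) = -99 + 20*(62 - 1) = -99 + 20*61 = -99 + 1220 = 1121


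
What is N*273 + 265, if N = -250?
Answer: -67985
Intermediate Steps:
N*273 + 265 = -250*273 + 265 = -68250 + 265 = -67985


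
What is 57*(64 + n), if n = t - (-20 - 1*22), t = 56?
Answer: 9234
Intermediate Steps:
n = 98 (n = 56 - (-20 - 1*22) = 56 - (-20 - 22) = 56 - 1*(-42) = 56 + 42 = 98)
57*(64 + n) = 57*(64 + 98) = 57*162 = 9234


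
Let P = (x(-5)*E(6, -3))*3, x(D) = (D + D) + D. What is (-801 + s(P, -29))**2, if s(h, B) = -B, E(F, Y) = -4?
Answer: 595984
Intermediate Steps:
x(D) = 3*D (x(D) = 2*D + D = 3*D)
P = 180 (P = ((3*(-5))*(-4))*3 = -15*(-4)*3 = 60*3 = 180)
(-801 + s(P, -29))**2 = (-801 - 1*(-29))**2 = (-801 + 29)**2 = (-772)**2 = 595984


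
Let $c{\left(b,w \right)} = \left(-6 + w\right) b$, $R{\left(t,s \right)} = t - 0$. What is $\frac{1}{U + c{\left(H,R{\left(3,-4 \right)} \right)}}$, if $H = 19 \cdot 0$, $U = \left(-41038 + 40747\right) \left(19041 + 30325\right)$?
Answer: $- \frac{1}{14365506} \approx -6.9611 \cdot 10^{-8}$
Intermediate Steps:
$U = -14365506$ ($U = \left(-291\right) 49366 = -14365506$)
$R{\left(t,s \right)} = t$ ($R{\left(t,s \right)} = t + 0 = t$)
$H = 0$
$c{\left(b,w \right)} = b \left(-6 + w\right)$
$\frac{1}{U + c{\left(H,R{\left(3,-4 \right)} \right)}} = \frac{1}{-14365506 + 0 \left(-6 + 3\right)} = \frac{1}{-14365506 + 0 \left(-3\right)} = \frac{1}{-14365506 + 0} = \frac{1}{-14365506} = - \frac{1}{14365506}$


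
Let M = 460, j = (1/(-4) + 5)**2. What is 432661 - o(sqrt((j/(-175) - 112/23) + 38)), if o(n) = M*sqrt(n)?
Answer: 432661 - 2*sqrt(5)*161**(3/4)*2125297**(1/4)/7 ≈ 4.3156e+5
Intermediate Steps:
j = 361/16 (j = (-1/4 + 5)**2 = (19/4)**2 = 361/16 ≈ 22.563)
o(n) = 460*sqrt(n)
432661 - o(sqrt((j/(-175) - 112/23) + 38)) = 432661 - 460*sqrt(sqrt(((361/16)/(-175) - 112/23) + 38)) = 432661 - 460*sqrt(sqrt(((361/16)*(-1/175) - 112*1/23) + 38)) = 432661 - 460*sqrt(sqrt((-361/2800 - 112/23) + 38)) = 432661 - 460*sqrt(sqrt(-321903/64400 + 38)) = 432661 - 460*sqrt(sqrt(2125297/64400)) = 432661 - 460*sqrt(sqrt(342172817)/3220) = 432661 - 460*sqrt(5)*161**(3/4)*2125297**(1/4)/1610 = 432661 - 2*sqrt(5)*161**(3/4)*2125297**(1/4)/7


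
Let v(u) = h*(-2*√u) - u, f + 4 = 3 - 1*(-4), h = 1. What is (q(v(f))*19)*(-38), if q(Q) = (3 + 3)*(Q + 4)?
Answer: -4332 + 8664*√3 ≈ 10674.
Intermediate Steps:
f = 3 (f = -4 + (3 - 1*(-4)) = -4 + (3 + 4) = -4 + 7 = 3)
v(u) = -u - 2*√u (v(u) = 1*(-2*√u) - u = -2*√u - u = -u - 2*√u)
q(Q) = 24 + 6*Q (q(Q) = 6*(4 + Q) = 24 + 6*Q)
(q(v(f))*19)*(-38) = ((24 + 6*(-1*3 - 2*√3))*19)*(-38) = ((24 + 6*(-3 - 2*√3))*19)*(-38) = ((24 + (-18 - 12*√3))*19)*(-38) = ((6 - 12*√3)*19)*(-38) = (114 - 228*√3)*(-38) = -4332 + 8664*√3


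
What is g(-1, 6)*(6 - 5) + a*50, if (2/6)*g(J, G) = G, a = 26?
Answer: 1318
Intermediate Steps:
g(J, G) = 3*G
g(-1, 6)*(6 - 5) + a*50 = (3*6)*(6 - 5) + 26*50 = 18*1 + 1300 = 18 + 1300 = 1318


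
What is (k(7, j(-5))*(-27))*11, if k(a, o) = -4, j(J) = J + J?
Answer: 1188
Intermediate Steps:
j(J) = 2*J
(k(7, j(-5))*(-27))*11 = -4*(-27)*11 = 108*11 = 1188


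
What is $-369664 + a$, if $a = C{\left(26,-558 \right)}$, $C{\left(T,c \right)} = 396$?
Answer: $-369268$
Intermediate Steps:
$a = 396$
$-369664 + a = -369664 + 396 = -369268$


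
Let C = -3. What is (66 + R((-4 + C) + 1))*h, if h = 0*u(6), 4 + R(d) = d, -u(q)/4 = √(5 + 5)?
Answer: 0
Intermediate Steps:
u(q) = -4*√10 (u(q) = -4*√(5 + 5) = -4*√10)
R(d) = -4 + d
h = 0 (h = 0*(-4*√10) = 0)
(66 + R((-4 + C) + 1))*h = (66 + (-4 + ((-4 - 3) + 1)))*0 = (66 + (-4 + (-7 + 1)))*0 = (66 + (-4 - 6))*0 = (66 - 10)*0 = 56*0 = 0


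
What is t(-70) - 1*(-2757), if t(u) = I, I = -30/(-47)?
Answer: 129609/47 ≈ 2757.6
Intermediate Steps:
I = 30/47 (I = -30*(-1/47) = 30/47 ≈ 0.63830)
t(u) = 30/47
t(-70) - 1*(-2757) = 30/47 - 1*(-2757) = 30/47 + 2757 = 129609/47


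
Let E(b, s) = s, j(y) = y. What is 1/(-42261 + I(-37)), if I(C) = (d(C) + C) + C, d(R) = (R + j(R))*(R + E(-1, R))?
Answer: -1/36859 ≈ -2.7130e-5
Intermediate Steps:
d(R) = 4*R² (d(R) = (R + R)*(R + R) = (2*R)*(2*R) = 4*R²)
I(C) = 2*C + 4*C² (I(C) = (4*C² + C) + C = (C + 4*C²) + C = 2*C + 4*C²)
1/(-42261 + I(-37)) = 1/(-42261 + 2*(-37)*(1 + 2*(-37))) = 1/(-42261 + 2*(-37)*(1 - 74)) = 1/(-42261 + 2*(-37)*(-73)) = 1/(-42261 + 5402) = 1/(-36859) = -1/36859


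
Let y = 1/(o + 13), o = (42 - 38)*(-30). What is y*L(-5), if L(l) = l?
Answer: 5/107 ≈ 0.046729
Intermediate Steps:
o = -120 (o = 4*(-30) = -120)
y = -1/107 (y = 1/(-120 + 13) = 1/(-107) = -1/107 ≈ -0.0093458)
y*L(-5) = -1/107*(-5) = 5/107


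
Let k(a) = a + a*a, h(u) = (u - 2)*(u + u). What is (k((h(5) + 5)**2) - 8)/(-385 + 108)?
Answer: -1501842/277 ≈ -5421.8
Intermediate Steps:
h(u) = 2*u*(-2 + u) (h(u) = (-2 + u)*(2*u) = 2*u*(-2 + u))
k(a) = a + a**2
(k((h(5) + 5)**2) - 8)/(-385 + 108) = ((2*5*(-2 + 5) + 5)**2*(1 + (2*5*(-2 + 5) + 5)**2) - 8)/(-385 + 108) = ((2*5*3 + 5)**2*(1 + (2*5*3 + 5)**2) - 8)/(-277) = ((30 + 5)**2*(1 + (30 + 5)**2) - 8)*(-1/277) = (35**2*(1 + 35**2) - 8)*(-1/277) = (1225*(1 + 1225) - 8)*(-1/277) = (1225*1226 - 8)*(-1/277) = (1501850 - 8)*(-1/277) = 1501842*(-1/277) = -1501842/277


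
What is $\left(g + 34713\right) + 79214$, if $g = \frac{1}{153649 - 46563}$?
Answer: $\frac{12199986723}{107086} \approx 1.1393 \cdot 10^{5}$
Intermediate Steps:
$g = \frac{1}{107086}$ ($g = \frac{1}{153649 - 46563} = \frac{1}{107086} \approx 9.3383 \cdot 10^{-6}$)
$\left(g + 34713\right) + 79214 = \left(\frac{1}{107086} + 34713\right) + 79214 = \frac{3717276319}{107086} + 79214 = \frac{12199986723}{107086}$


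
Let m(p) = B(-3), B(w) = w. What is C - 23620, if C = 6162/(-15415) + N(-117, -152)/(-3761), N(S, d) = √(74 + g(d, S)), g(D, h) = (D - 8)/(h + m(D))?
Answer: -364108462/15415 - √678/11283 ≈ -23620.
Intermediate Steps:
m(p) = -3
g(D, h) = (-8 + D)/(-3 + h) (g(D, h) = (D - 8)/(h - 3) = (-8 + D)/(-3 + h))
N(S, d) = √(74 + (-8 + d)/(-3 + S))
C = -6162/15415 - √678/11283 (C = 6162/(-15415) + √((-230 - 152 + 74*(-117))/(-3 - 117))/(-3761) = 6162*(-1/15415) + √((-230 - 152 - 8658)/(-120))*(-1/3761) = -6162/15415 + √(-1/120*(-9040))*(-1/3761) = -6162/15415 + √(226/3)*(-1/3761) = -6162/15415 + (√678/3)*(-1/3761) = -6162/15415 - √678/11283 ≈ -0.40205)
C - 23620 = (-6162/15415 - √678/11283) - 23620 = -364108462/15415 - √678/11283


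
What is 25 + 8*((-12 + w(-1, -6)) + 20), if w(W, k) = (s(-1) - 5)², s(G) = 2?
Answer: 161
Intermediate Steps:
w(W, k) = 9 (w(W, k) = (2 - 5)² = (-3)² = 9)
25 + 8*((-12 + w(-1, -6)) + 20) = 25 + 8*((-12 + 9) + 20) = 25 + 8*(-3 + 20) = 25 + 8*17 = 25 + 136 = 161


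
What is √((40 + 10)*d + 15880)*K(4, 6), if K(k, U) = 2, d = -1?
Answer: 2*√15830 ≈ 251.63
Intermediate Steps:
√((40 + 10)*d + 15880)*K(4, 6) = √((40 + 10)*(-1) + 15880)*2 = √(50*(-1) + 15880)*2 = √(-50 + 15880)*2 = √15830*2 = 2*√15830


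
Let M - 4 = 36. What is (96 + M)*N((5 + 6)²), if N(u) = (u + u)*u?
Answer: 3982352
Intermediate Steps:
N(u) = 2*u² (N(u) = (2*u)*u = 2*u²)
M = 40 (M = 4 + 36 = 40)
(96 + M)*N((5 + 6)²) = (96 + 40)*(2*((5 + 6)²)²) = 136*(2*(11²)²) = 136*(2*121²) = 136*(2*14641) = 136*29282 = 3982352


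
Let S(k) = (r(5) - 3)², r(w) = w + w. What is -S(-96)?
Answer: -49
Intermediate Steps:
r(w) = 2*w
S(k) = 49 (S(k) = (2*5 - 3)² = (10 - 3)² = 7² = 49)
-S(-96) = -1*49 = -49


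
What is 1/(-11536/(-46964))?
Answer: 11741/2884 ≈ 4.0711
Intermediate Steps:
1/(-11536/(-46964)) = 1/(-11536*(-1/46964)) = 1/(2884/11741) = 11741/2884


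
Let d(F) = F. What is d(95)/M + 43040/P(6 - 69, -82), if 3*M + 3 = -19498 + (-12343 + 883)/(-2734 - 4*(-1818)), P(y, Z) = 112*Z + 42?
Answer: -955291204195/202282743929 ≈ -4.7226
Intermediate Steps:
P(y, Z) = 42 + 112*Z
M = -44253499/6807 (M = -1 + (-19498 + (-12343 + 883)/(-2734 - 4*(-1818)))/3 = -1 + (-19498 - 11460/(-2734 + 7272))/3 = -1 + (-19498 - 11460/4538)/3 = -1 + (-19498 - 11460*1/4538)/3 = -1 + (-19498 - 5730/2269)/3 = -1 + (⅓)*(-44246692/2269) = -1 - 44246692/6807 = -44253499/6807 ≈ -6501.2)
d(95)/M + 43040/P(6 - 69, -82) = 95/(-44253499/6807) + 43040/(42 + 112*(-82)) = 95*(-6807/44253499) + 43040/(42 - 9184) = -646665/44253499 + 43040/(-9142) = -646665/44253499 + 43040*(-1/9142) = -646665/44253499 - 21520/4571 = -955291204195/202282743929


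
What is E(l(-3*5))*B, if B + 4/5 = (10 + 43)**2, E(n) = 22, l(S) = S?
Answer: 308902/5 ≈ 61780.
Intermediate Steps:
B = 14041/5 (B = -4/5 + (10 + 43)**2 = -4/5 + 53**2 = -4/5 + 2809 = 14041/5 ≈ 2808.2)
E(l(-3*5))*B = 22*(14041/5) = 308902/5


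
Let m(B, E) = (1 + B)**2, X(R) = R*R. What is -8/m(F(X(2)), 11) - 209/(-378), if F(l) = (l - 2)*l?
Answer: 515/1134 ≈ 0.45414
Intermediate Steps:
X(R) = R**2
F(l) = l*(-2 + l) (F(l) = (-2 + l)*l = l*(-2 + l))
-8/m(F(X(2)), 11) - 209/(-378) = -8/(1 + 2**2*(-2 + 2**2))**2 - 209/(-378) = -8/(1 + 4*(-2 + 4))**2 - 209*(-1/378) = -8/(1 + 4*2)**2 + 209/378 = -8/(1 + 8)**2 + 209/378 = -8/(9**2) + 209/378 = -8/81 + 209/378 = 515/1134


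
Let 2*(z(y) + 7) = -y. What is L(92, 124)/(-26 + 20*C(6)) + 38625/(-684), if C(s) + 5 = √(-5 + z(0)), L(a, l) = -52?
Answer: -22059137/392844 + 520*I*√3/5169 ≈ -56.152 + 0.17424*I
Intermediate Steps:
z(y) = -7 - y/2 (z(y) = -7 + (-y)/2 = -7 - y/2)
C(s) = -5 + 2*I*√3 (C(s) = -5 + √(-5 + (-7 - ½*0)) = -5 + √(-5 + (-7 + 0)) = -5 + √(-5 - 7) = -5 + √(-12) = -5 + 2*I*√3)
L(92, 124)/(-26 + 20*C(6)) + 38625/(-684) = -52/(-26 + 20*(-5 + 2*I*√3)) + 38625/(-684) = -52/(-26 + (-100 + 40*I*√3)) + 38625*(-1/684) = -52/(-126 + 40*I*√3) - 12875/228 = -12875/228 - 52/(-126 + 40*I*√3)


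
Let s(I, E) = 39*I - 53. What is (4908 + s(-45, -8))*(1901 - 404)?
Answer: 4640700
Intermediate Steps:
s(I, E) = -53 + 39*I
(4908 + s(-45, -8))*(1901 - 404) = (4908 + (-53 + 39*(-45)))*(1901 - 404) = (4908 + (-53 - 1755))*1497 = (4908 - 1808)*1497 = 3100*1497 = 4640700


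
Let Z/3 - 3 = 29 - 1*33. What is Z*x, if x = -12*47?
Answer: 1692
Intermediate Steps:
Z = -3 (Z = 9 + 3*(29 - 1*33) = 9 + 3*(29 - 33) = 9 + 3*(-4) = 9 - 12 = -3)
x = -564
Z*x = -3*(-564) = 1692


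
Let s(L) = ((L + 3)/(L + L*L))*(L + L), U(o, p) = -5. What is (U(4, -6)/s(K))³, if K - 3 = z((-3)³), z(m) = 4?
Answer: -8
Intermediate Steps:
K = 7 (K = 3 + 4 = 7)
s(L) = 2*L*(3 + L)/(L + L²) (s(L) = ((3 + L)/(L + L²))*(2*L) = 2*L*(3 + L)/(L + L²))
(U(4, -6)/s(K))³ = (-5*(1 + 7)/(2*(3 + 7)))³ = (-5/(2*10/8))³ = (-5/(2*(⅛)*10))³ = (-5/5/2)³ = (-5*⅖)³ = (-2)³ = -8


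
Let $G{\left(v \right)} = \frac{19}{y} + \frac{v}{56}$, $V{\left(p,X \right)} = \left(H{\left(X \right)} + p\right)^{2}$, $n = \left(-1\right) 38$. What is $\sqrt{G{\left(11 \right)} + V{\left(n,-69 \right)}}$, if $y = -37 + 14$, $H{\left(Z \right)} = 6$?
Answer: $\frac{\sqrt{424428522}}{644} \approx 31.99$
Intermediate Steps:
$y = -23$
$n = -38$
$V{\left(p,X \right)} = \left(6 + p\right)^{2}$
$G{\left(v \right)} = - \frac{19}{23} + \frac{v}{56}$ ($G{\left(v \right)} = \frac{19}{-23} + \frac{v}{56} = 19 \left(- \frac{1}{23}\right) + v \frac{1}{56} = - \frac{19}{23} + \frac{v}{56}$)
$\sqrt{G{\left(11 \right)} + V{\left(n,-69 \right)}} = \sqrt{\left(- \frac{19}{23} + \frac{1}{56} \cdot 11\right) + \left(6 - 38\right)^{2}} = \sqrt{\left(- \frac{19}{23} + \frac{11}{56}\right) + \left(-32\right)^{2}} = \sqrt{- \frac{811}{1288} + 1024} = \sqrt{\frac{1318101}{1288}} = \frac{\sqrt{424428522}}{644}$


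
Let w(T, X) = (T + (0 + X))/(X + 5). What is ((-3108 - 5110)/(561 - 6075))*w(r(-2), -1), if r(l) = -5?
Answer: -4109/1838 ≈ -2.2356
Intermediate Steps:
w(T, X) = (T + X)/(5 + X)
((-3108 - 5110)/(561 - 6075))*w(r(-2), -1) = ((-3108 - 5110)/(561 - 6075))*((-5 - 1)/(5 - 1)) = (-8218/(-5514))*(-6/4) = (-8218*(-1/5514))*((¼)*(-6)) = (4109/2757)*(-3/2) = -4109/1838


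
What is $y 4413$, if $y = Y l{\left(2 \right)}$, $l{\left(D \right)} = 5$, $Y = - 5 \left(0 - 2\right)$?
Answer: $220650$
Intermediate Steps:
$Y = 10$ ($Y = \left(-5\right) \left(-2\right) = 10$)
$y = 50$ ($y = 10 \cdot 5 = 50$)
$y 4413 = 50 \cdot 4413 = 220650$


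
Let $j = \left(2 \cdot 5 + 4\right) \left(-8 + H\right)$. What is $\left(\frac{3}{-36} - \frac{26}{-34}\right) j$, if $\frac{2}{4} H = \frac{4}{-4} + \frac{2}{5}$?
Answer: $- \frac{22379}{255} \approx -87.761$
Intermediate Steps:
$H = - \frac{6}{5}$ ($H = 2 \left(\frac{4}{-4} + \frac{2}{5}\right) = 2 \left(4 \left(- \frac{1}{4}\right) + 2 \cdot \frac{1}{5}\right) = 2 \left(-1 + \frac{2}{5}\right) = 2 \left(- \frac{3}{5}\right) = - \frac{6}{5} \approx -1.2$)
$j = - \frac{644}{5}$ ($j = \left(2 \cdot 5 + 4\right) \left(-8 - \frac{6}{5}\right) = \left(10 + 4\right) \left(- \frac{46}{5}\right) = 14 \left(- \frac{46}{5}\right) = - \frac{644}{5} \approx -128.8$)
$\left(\frac{3}{-36} - \frac{26}{-34}\right) j = \left(\frac{3}{-36} - \frac{26}{-34}\right) \left(- \frac{644}{5}\right) = \left(3 \left(- \frac{1}{36}\right) - - \frac{13}{17}\right) \left(- \frac{644}{5}\right) = \left(- \frac{1}{12} + \frac{13}{17}\right) \left(- \frac{644}{5}\right) = \frac{139}{204} \left(- \frac{644}{5}\right) = - \frac{22379}{255}$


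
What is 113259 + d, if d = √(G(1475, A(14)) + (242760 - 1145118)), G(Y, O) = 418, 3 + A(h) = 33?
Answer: 113259 + 2*I*√225485 ≈ 1.1326e+5 + 949.71*I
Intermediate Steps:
A(h) = 30 (A(h) = -3 + 33 = 30)
d = 2*I*√225485 (d = √(418 + (242760 - 1145118)) = √(418 - 902358) = √(-901940) = 2*I*√225485 ≈ 949.71*I)
113259 + d = 113259 + 2*I*√225485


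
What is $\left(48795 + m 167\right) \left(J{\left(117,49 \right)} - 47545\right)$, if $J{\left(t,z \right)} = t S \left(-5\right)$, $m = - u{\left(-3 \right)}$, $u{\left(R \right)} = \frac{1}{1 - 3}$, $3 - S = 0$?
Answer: $-2409710050$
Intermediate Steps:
$S = 3$ ($S = 3 - 0 = 3 + 0 = 3$)
$u{\left(R \right)} = - \frac{1}{2}$ ($u{\left(R \right)} = \frac{1}{-2} = - \frac{1}{2}$)
$m = \frac{1}{2}$ ($m = \left(-1\right) \left(- \frac{1}{2}\right) = \frac{1}{2} \approx 0.5$)
$J{\left(t,z \right)} = - 15 t$ ($J{\left(t,z \right)} = t 3 \left(-5\right) = 3 t \left(-5\right) = - 15 t$)
$\left(48795 + m 167\right) \left(J{\left(117,49 \right)} - 47545\right) = \left(48795 + \frac{1}{2} \cdot 167\right) \left(\left(-15\right) 117 - 47545\right) = \left(48795 + \frac{167}{2}\right) \left(-1755 - 47545\right) = \frac{97757}{2} \left(-49300\right) = -2409710050$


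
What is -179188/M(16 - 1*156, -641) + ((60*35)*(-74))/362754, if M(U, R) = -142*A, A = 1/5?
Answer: 3868854190/613227 ≈ 6309.0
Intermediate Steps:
A = 1/5 ≈ 0.20000
M(U, R) = -142/5 (M(U, R) = -142*1/5 = -142/5)
-179188/M(16 - 1*156, -641) + ((60*35)*(-74))/362754 = -179188/(-142/5) + ((60*35)*(-74))/362754 = -179188*(-5/142) + (2100*(-74))*(1/362754) = 447970/71 - 155400*1/362754 = 447970/71 - 3700/8637 = 3868854190/613227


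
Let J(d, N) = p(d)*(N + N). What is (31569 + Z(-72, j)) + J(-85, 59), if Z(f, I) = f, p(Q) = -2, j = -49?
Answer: 31261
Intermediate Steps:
J(d, N) = -4*N (J(d, N) = -2*(N + N) = -4*N)
(31569 + Z(-72, j)) + J(-85, 59) = (31569 - 72) - 4*59 = 31497 - 236 = 31261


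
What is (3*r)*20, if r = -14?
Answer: -840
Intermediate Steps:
(3*r)*20 = (3*(-14))*20 = -42*20 = -840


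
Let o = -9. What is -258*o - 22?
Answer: 2300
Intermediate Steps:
-258*o - 22 = -258*(-9) - 22 = -86*(-27) - 22 = 2322 - 22 = 2300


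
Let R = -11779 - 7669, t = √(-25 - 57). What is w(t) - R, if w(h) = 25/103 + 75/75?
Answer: 2003272/103 ≈ 19449.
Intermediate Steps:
t = I*√82 (t = √(-82) = I*√82 ≈ 9.0554*I)
R = -19448
w(h) = 128/103 (w(h) = 25*(1/103) + 75*(1/75) = 25/103 + 1 = 128/103)
w(t) - R = 128/103 - 1*(-19448) = 128/103 + 19448 = 2003272/103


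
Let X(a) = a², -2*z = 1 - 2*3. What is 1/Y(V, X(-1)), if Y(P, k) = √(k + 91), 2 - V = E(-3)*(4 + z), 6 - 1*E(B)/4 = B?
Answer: √23/46 ≈ 0.10426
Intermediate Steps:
E(B) = 24 - 4*B
z = 5/2 (z = -(1 - 2*3)/2 = -(1 - 6)/2 = -½*(-5) = 5/2 ≈ 2.5000)
V = -232 (V = 2 - (24 - 4*(-3))*(4 + 5/2) = 2 - (24 + 12)*13/2 = 2 - 36*13/2 = 2 - 1*234 = 2 - 234 = -232)
Y(P, k) = √(91 + k)
1/Y(V, X(-1)) = 1/(√(91 + (-1)²)) = 1/(√(91 + 1)) = 1/(√92) = 1/(2*√23) = √23/46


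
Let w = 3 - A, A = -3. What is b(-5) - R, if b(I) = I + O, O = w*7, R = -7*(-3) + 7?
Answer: 9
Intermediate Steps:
w = 6 (w = 3 - 1*(-3) = 3 + 3 = 6)
R = 28 (R = 21 + 7 = 28)
O = 42 (O = 6*7 = 42)
b(I) = 42 + I (b(I) = I + 42 = 42 + I)
b(-5) - R = (42 - 5) - 1*28 = 37 - 28 = 9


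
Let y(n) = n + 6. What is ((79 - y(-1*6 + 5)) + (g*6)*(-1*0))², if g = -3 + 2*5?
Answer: 5476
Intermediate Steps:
y(n) = 6 + n
g = 7 (g = -3 + 10 = 7)
((79 - y(-1*6 + 5)) + (g*6)*(-1*0))² = ((79 - (6 + (-1*6 + 5))) + (7*6)*(-1*0))² = ((79 - (6 + (-6 + 5))) + 42*0)² = ((79 - (6 - 1)) + 0)² = ((79 - 1*5) + 0)² = ((79 - 5) + 0)² = (74 + 0)² = 74² = 5476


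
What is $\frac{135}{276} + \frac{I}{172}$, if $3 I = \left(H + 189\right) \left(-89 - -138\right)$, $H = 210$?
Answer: $\frac{75913}{1978} \approx 38.379$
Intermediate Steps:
$I = 6517$ ($I = \frac{\left(210 + 189\right) \left(-89 - -138\right)}{3} = \frac{399 \left(-89 + 138\right)}{3} = \frac{399 \cdot 49}{3} = \frac{1}{3} \cdot 19551 = 6517$)
$\frac{135}{276} + \frac{I}{172} = \frac{135}{276} + \frac{6517}{172} = 135 \cdot \frac{1}{276} + 6517 \cdot \frac{1}{172} = \frac{45}{92} + \frac{6517}{172} = \frac{75913}{1978}$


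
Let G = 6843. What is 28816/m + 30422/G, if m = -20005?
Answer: 411404222/136894215 ≈ 3.0053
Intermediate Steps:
28816/m + 30422/G = 28816/(-20005) + 30422/6843 = 28816*(-1/20005) + 30422*(1/6843) = -28816/20005 + 30422/6843 = 411404222/136894215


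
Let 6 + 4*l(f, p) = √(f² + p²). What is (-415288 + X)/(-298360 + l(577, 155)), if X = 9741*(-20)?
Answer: 1456261904336/712156498981 + 1220216*√356954/712156498981 ≈ 2.0459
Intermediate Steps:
X = -194820
l(f, p) = -3/2 + √(f² + p²)/4
(-415288 + X)/(-298360 + l(577, 155)) = (-415288 - 194820)/(-298360 + (-3/2 + √(577² + 155²)/4)) = -610108/(-298360 + (-3/2 + √(332929 + 24025)/4)) = -610108/(-298360 + (-3/2 + √356954/4)) = -610108/(-596723/2 + √356954/4)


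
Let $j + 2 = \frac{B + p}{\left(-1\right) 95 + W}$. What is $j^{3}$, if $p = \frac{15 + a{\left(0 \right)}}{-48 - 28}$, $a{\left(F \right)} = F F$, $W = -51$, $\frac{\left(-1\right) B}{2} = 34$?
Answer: $- \frac{12649337}{3511808} \approx -3.6019$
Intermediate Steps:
$B = -68$ ($B = \left(-2\right) 34 = -68$)
$a{\left(F \right)} = F^{2}$
$p = - \frac{15}{76}$ ($p = \frac{15 + 0^{2}}{-48 - 28} = \frac{15 + 0}{-76} = 15 \left(- \frac{1}{76}\right) = - \frac{15}{76} \approx -0.19737$)
$j = - \frac{233}{152}$ ($j = -2 + \frac{-68 - \frac{15}{76}}{\left(-1\right) 95 - 51} = -2 - \frac{5183}{76 \left(-95 - 51\right)} = -2 - \frac{5183}{76 \left(-146\right)} = -2 - - \frac{71}{152} = -2 + \frac{71}{152} = - \frac{233}{152} \approx -1.5329$)
$j^{3} = \left(- \frac{233}{152}\right)^{3} = - \frac{12649337}{3511808}$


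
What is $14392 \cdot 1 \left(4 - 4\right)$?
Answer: $0$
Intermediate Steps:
$14392 \cdot 1 \left(4 - 4\right) = 14392 \cdot 1 \cdot 0 = 14392 \cdot 0 = 0$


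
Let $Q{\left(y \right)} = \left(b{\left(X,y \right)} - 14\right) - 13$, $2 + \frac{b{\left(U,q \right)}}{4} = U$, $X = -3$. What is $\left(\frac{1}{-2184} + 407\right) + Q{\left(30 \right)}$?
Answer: $\frac{786239}{2184} \approx 360.0$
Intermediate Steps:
$b{\left(U,q \right)} = -8 + 4 U$
$Q{\left(y \right)} = -47$ ($Q{\left(y \right)} = \left(\left(-8 + 4 \left(-3\right)\right) - 14\right) - 13 = \left(\left(-8 - 12\right) - 14\right) - 13 = \left(-20 - 14\right) - 13 = -34 - 13 = -47$)
$\left(\frac{1}{-2184} + 407\right) + Q{\left(30 \right)} = \left(\frac{1}{-2184} + 407\right) - 47 = \left(- \frac{1}{2184} + 407\right) - 47 = \frac{888887}{2184} - 47 = \frac{786239}{2184}$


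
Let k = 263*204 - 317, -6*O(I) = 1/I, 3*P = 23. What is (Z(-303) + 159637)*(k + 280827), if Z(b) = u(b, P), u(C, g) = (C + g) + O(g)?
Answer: 3673968669907/69 ≈ 5.3246e+10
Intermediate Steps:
P = 23/3 (P = (1/3)*23 = 23/3 ≈ 7.6667)
O(I) = -1/(6*I)
k = 53335 (k = 53652 - 317 = 53335)
u(C, g) = C + g - 1/(6*g) (u(C, g) = (C + g) - 1/(6*g) = C + g - 1/(6*g))
Z(b) = 1055/138 + b (Z(b) = b + 23/3 - 1/(6*23/3) = b + 23/3 - 1/6*3/23 = b + 23/3 - 1/46 = 1055/138 + b)
(Z(-303) + 159637)*(k + 280827) = ((1055/138 - 303) + 159637)*(53335 + 280827) = (-40759/138 + 159637)*334162 = (21989147/138)*334162 = 3673968669907/69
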